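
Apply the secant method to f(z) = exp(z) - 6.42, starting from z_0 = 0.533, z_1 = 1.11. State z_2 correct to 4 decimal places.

2.5785

Secant update: z_(k+1) = z_k − f(z_k)·(z_k − z_(k-1))/(f(z_k) − f(z_(k-1))).
f(z_0) = -4.715963, f(z_1) = -3.385642
z_2 = 1.110000 - (-3.385642)·(1.110000 - 0.533000)/(-3.385642 - (-4.715963)) = 2.578453; f(z_2) = 6.756742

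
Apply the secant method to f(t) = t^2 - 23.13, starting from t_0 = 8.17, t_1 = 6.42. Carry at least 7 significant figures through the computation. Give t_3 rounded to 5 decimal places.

f(t_0) = 43.618900, f(t_1) = 18.086400
t_2 = 6.420000 - (18.086400)·(6.420000 - 8.170000)/(18.086400 - (43.618900)) = 5.180356; f(t_2) = 3.706093
t_3 = 5.180356 - (3.706093)·(5.180356 - 6.420000)/(3.706093 - (18.086400)) = 4.860875; f(t_3) = 0.498111

4.86088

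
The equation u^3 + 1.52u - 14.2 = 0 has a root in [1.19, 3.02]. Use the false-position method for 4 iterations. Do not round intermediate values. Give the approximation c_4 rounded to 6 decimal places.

False-position update: c = (a·f(b) − b·f(a))/(f(b) − f(a)); replace the endpoint whose sign matches f(c).
f(1.190000) = -10.706041, f(3.020000) = 17.934008
step 1: c = 1.874079, f(c) = -4.769312 < 0 → new bracket [1.874079, 3.020000]
step 2: c = 2.114804, f(c) = -1.527259 < 0 → new bracket [2.114804, 3.020000]
step 3: c = 2.185841, f(c) = -0.433793 < 0 → new bracket [2.185841, 3.020000]
step 4: c = 2.205541, f(c) = -0.118917 < 0 → new bracket [2.205541, 3.020000]

2.205541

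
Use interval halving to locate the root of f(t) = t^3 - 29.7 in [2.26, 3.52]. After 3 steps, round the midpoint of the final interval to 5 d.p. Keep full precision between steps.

3.12625

f(2.260000) = -18.156824, f(3.520000) = 13.914208 (opposite signs)
step 1: m = 2.890000, f(m) = -5.562431 < 0 → root in [2.890000, 3.520000]
step 2: m = 3.205000, f(m) = 3.221840 > 0 → root in [2.890000, 3.205000]
step 3: m = 3.047500, f(m) = -1.397087 < 0 → root in [3.047500, 3.205000]
Midpoint of [3.047500, 3.205000] = 3.126250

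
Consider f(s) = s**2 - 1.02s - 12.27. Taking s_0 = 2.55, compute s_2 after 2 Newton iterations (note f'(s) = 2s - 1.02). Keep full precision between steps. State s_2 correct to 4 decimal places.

Newton update: s ← s − f(s)/f'(s).
s_0 = 2.550000: f = -8.368500, f' = 4.080000 → s_1 = 2.550000 - (-8.368500)/(4.080000) = 4.601103
s_1 = 4.601103: f = 4.207023, f' = 8.182206 → s_2 = 4.601103 - (4.207023)/(8.182206) = 4.086936

4.0869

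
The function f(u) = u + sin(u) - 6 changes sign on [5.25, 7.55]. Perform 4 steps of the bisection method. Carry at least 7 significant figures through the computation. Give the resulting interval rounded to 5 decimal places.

[6.11250, 6.25625]

f(5.250000) = -1.608934, f(7.550000) = 2.504152 (opposite signs)
step 1: m = 6.400000, f(m) = 0.516549 > 0 → root in [5.250000, 6.400000]
step 2: m = 5.825000, f(m) = -0.617321 < 0 → root in [5.825000, 6.400000]
step 3: m = 6.112500, f(m) = -0.057358 < 0 → root in [6.112500, 6.400000]
step 4: m = 6.256250, f(m) = 0.229318 > 0 → root in [6.112500, 6.256250]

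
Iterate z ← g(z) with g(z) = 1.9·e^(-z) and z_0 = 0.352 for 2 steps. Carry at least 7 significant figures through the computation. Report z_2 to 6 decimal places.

z_1 = g(0.352000) = 1.336232
z_2 = g(1.336232) = 0.499385

0.499385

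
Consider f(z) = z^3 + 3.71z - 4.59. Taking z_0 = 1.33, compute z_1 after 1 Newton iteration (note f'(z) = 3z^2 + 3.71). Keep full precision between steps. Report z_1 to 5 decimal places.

Newton update: z ← z − f(z)/f'(z).
z_0 = 1.330000: f = 2.696937, f' = 9.016700 → z_1 = 1.330000 - (2.696937)/(9.016700) = 1.030895

1.03090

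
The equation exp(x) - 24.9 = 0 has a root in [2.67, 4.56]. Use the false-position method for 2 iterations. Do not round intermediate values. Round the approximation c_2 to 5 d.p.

3.05182

f(2.670000) = -10.460031, f(4.560000) = 70.683480
step 1: c = 2.913636, f(c) = -6.476340 < 0 → new bracket [2.913636, 4.560000]
step 2: c = 3.051822, f(c) = -3.746152 < 0 → new bracket [3.051822, 4.560000]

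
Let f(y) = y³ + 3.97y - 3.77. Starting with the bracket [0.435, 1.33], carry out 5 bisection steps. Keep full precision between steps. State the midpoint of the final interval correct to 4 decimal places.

0.8126

f(0.435000) = -1.960737, f(1.330000) = 3.862737 (opposite signs)
step 1: m = 0.882500, f(m) = 0.420822 > 0 → root in [0.435000, 0.882500]
step 2: m = 0.658750, f(m) = -0.868897 < 0 → root in [0.658750, 0.882500]
step 3: m = 0.770625, f(m) = -0.252973 < 0 → root in [0.770625, 0.882500]
step 4: m = 0.826563, f(m) = 0.076165 > 0 → root in [0.770625, 0.826563]
step 5: m = 0.798594, f(m) = -0.090278 < 0 → root in [0.798594, 0.826563]
Midpoint of [0.798594, 0.826563] = 0.812578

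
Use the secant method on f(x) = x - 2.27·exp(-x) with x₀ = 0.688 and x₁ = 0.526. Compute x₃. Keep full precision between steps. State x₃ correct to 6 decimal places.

f(x_0) = -0.452857, f(x_1) = -0.815489
x_2 = 0.526000 - (-0.815489)·(0.526000 - 0.688000)/(-0.815489 - (-0.452857)) = 0.890307; f(x_2) = -0.041596
x_3 = 0.890307 - (-0.041596)·(0.890307 - 0.526000)/(-0.041596 - (-0.815489)) = 0.909888; f(x_3) = -0.003945

0.909888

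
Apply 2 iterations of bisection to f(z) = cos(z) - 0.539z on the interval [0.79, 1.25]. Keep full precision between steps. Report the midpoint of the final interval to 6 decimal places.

0.962500

f(0.790000) = 0.278035, f(1.250000) = -0.358428 (opposite signs)
step 1: m = 1.020000, f(m) = -0.026414 < 0 → root in [0.790000, 1.020000]
step 2: m = 0.905000, f(m) = 0.129891 > 0 → root in [0.905000, 1.020000]
Midpoint of [0.905000, 1.020000] = 0.962500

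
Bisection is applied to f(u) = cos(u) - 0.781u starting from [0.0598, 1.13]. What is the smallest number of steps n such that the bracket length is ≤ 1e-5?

Initial width b − a = 1.13 − 0.0598 = 1.070200.
After n steps the width is (b−a)/2^n; need (b−a)/2^n ≤ 1e-5.
So n ≥ log₂(1.070200/1e-5) = log₂(107020.0000) ≈ 16.7075.
Hence n = 17.

17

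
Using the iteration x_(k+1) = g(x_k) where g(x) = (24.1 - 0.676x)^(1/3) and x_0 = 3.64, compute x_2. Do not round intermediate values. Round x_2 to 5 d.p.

x_1 = g(3.640000) = 2.786644
x_2 = g(2.786644) = 2.811189

2.81119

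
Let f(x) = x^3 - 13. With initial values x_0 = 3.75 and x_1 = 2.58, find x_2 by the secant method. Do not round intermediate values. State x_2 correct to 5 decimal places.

2.44269

f(x_0) = 39.734375, f(x_1) = 4.173512
x_2 = 2.580000 - (4.173512)·(2.580000 - 3.750000)/(4.173512 - (39.734375)) = 2.442686; f(x_2) = 1.574809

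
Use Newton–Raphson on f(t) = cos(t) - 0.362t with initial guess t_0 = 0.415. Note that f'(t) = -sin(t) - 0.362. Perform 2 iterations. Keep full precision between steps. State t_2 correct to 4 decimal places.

t_0 = 0.415000: f = 0.764886, f' = -0.765190 → t_1 = 0.415000 - (0.764886)/(-0.765190) = 1.414603
t_1 = 1.414603: f = -0.356528, f' = -1.349827 → t_2 = 1.414603 - (-0.356528)/(-1.349827) = 1.150475

1.1505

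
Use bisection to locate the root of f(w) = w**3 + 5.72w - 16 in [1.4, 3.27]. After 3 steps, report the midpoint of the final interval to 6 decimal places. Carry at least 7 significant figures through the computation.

f(1.400000) = -5.248000, f(3.270000) = 37.670183 (opposite signs)
step 1: m = 2.335000, f(m) = 10.087145 > 0 → root in [1.400000, 2.335000]
step 2: m = 1.867500, f(m) = 1.195111 > 0 → root in [1.400000, 1.867500]
step 3: m = 1.633750, f(m) = -2.294244 < 0 → root in [1.633750, 1.867500]
Midpoint of [1.633750, 1.867500] = 1.750625

1.750625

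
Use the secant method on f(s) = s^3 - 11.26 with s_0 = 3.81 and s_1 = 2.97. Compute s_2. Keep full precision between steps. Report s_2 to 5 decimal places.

2.53892

Secant update: s_(k+1) = s_k − f(s_k)·(s_k − s_(k-1))/(f(s_k) − f(s_(k-1))).
f(s_0) = 44.046341, f(s_1) = 14.938073
s_2 = 2.970000 - (14.938073)·(2.970000 - 3.810000)/(14.938073 - (44.046341)) = 2.538920; f(s_2) = 5.106177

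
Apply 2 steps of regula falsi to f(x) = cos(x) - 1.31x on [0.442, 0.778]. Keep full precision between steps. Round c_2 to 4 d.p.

False-position update: c = (a·f(b) − b·f(a))/(f(b) − f(a)); replace the endpoint whose sign matches f(c).
f(0.442000) = 0.324878, f(0.778000) = -0.306861
step 1: c = 0.614791, f(c) = 0.011517 > 0 → new bracket [0.614791, 0.778000]
step 2: c = 0.620695, f(c) = 0.000363 > 0 → new bracket [0.620695, 0.778000]

0.6207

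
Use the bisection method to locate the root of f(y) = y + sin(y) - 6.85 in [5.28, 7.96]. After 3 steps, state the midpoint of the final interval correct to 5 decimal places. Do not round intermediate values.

f(5.280000) = -2.413188, f(7.960000) = 2.104385 (opposite signs)
step 1: m = 6.620000, f(m) = 0.100482 > 0 → root in [5.280000, 6.620000]
step 2: m = 5.950000, f(m) = -1.227055 < 0 → root in [5.950000, 6.620000]
step 3: m = 6.285000, f(m) = -0.563185 < 0 → root in [6.285000, 6.620000]
Midpoint of [6.285000, 6.620000] = 6.452500

6.45250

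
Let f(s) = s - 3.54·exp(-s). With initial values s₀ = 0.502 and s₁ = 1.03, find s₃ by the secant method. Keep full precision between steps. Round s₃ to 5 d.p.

f(s_0) = -1.640829, f(s_1) = -0.233805
s_2 = 1.030000 - (-0.233805)·(1.030000 - 0.502000)/(-0.233805 - (-1.640829)) = 1.117738; f(s_2) = -0.039909
s_3 = 1.117738 - (-0.039909)·(1.117738 - 1.030000)/(-0.039909 - (-0.233805)) = 1.135796; f(s_3) = -0.001132

1.13580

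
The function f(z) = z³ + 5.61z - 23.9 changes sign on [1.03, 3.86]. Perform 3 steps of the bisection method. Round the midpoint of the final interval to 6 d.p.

2.268125

f(1.030000) = -17.028973, f(3.860000) = 55.267056 (opposite signs)
step 1: m = 2.445000, f(m) = 4.432721 > 0 → root in [1.030000, 2.445000]
step 2: m = 1.737500, f(m) = -8.907275 < 0 → root in [1.737500, 2.445000]
step 3: m = 2.091250, f(m) = -3.022368 < 0 → root in [2.091250, 2.445000]
Midpoint of [2.091250, 2.445000] = 2.268125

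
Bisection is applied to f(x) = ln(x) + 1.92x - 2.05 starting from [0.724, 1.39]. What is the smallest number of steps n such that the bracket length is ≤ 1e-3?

10

Initial width b − a = 1.39 − 0.724 = 0.666000.
After n steps the width is (b−a)/2^n; need (b−a)/2^n ≤ 1e-3.
So n ≥ log₂(0.666000/1e-3) = log₂(666.0000) ≈ 9.3794.
Hence n = 10.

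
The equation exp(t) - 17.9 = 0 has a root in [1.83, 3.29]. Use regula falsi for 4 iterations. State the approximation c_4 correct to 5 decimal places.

f(1.830000) = -11.666113, f(3.290000) = 8.942864
step 1: c = 2.656461, f(c) = -3.654209 < 0 → new bracket [2.656461, 3.290000]
step 2: c = 2.840241, f(c) = -0.780111 < 0 → new bracket [2.840241, 3.290000]
step 3: c = 2.876327, f(c) = -0.151043 < 0 → new bracket [2.876327, 3.290000]
step 4: c = 2.883198, f(c) = -0.028673 < 0 → new bracket [2.883198, 3.290000]

2.88320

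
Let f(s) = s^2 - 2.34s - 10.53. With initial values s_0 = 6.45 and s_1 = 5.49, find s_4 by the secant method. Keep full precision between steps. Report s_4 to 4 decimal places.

Secant update: s_(k+1) = s_k − f(s_k)·(s_k − s_(k-1))/(f(s_k) − f(s_(k-1))).
f(s_0) = 15.979500, f(s_1) = 6.763500
s_2 = 5.490000 - (6.763500)·(5.490000 - 6.450000)/(6.763500 - (15.979500)) = 4.785469; f(s_2) = 1.172714
s_3 = 4.785469 - (1.172714)·(4.785469 - 5.490000)/(1.172714 - (6.763500)) = 4.637687; f(s_3) = 0.125956
s_4 = 4.637687 - (0.125956)·(4.637687 - 4.785469)/(0.125956 - (1.172714)) = 4.619905; f(s_4) = 0.002944

4.6199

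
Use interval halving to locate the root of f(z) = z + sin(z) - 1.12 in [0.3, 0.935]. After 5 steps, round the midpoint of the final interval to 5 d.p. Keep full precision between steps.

f(0.300000) = -0.524480, f(0.935000) = 0.619599 (opposite signs)
step 1: m = 0.617500, f(m) = 0.076499 > 0 → root in [0.300000, 0.617500]
step 2: m = 0.458750, f(m) = -0.218422 < 0 → root in [0.458750, 0.617500]
step 3: m = 0.538125, f(m) = -0.069348 < 0 → root in [0.538125, 0.617500]
step 4: m = 0.577813, f(m) = 0.004005 > 0 → root in [0.538125, 0.577813]
step 5: m = 0.557969, f(m) = -0.032567 < 0 → root in [0.557969, 0.577813]
Midpoint of [0.557969, 0.577813] = 0.567891

0.56789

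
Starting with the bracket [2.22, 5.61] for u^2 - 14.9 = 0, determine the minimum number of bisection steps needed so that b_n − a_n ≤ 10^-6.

Initial width b − a = 5.61 − 2.22 = 3.390000.
After n steps the width is (b−a)/2^n; need (b−a)/2^n ≤ 10^-6.
So n ≥ log₂(3.390000/10^-6) = log₂(3390000.0000) ≈ 21.6929.
Hence n = 22.

22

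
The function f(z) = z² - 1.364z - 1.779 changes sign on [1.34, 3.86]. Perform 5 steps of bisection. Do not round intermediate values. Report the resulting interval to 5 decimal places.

f(1.340000) = -1.811160, f(3.860000) = 7.855560 (opposite signs)
step 1: m = 2.600000, f(m) = 1.434600 > 0 → root in [1.340000, 2.600000]
step 2: m = 1.970000, f(m) = -0.585180 < 0 → root in [1.970000, 2.600000]
step 3: m = 2.285000, f(m) = 0.325485 > 0 → root in [1.970000, 2.285000]
step 4: m = 2.127500, f(m) = -0.154654 < 0 → root in [2.127500, 2.285000]
step 5: m = 2.206250, f(m) = 0.079214 > 0 → root in [2.127500, 2.206250]

[2.12750, 2.20625]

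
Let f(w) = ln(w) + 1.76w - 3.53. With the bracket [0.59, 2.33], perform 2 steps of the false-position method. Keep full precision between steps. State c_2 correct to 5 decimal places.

1.71252

f(0.590000) = -3.019233, f(2.330000) = 1.416668
step 1: c = 1.774306, f(c) = 0.166188 > 0 → new bracket [0.590000, 1.774306]
step 2: c = 1.712519, f(c) = 0.021999 > 0 → new bracket [0.590000, 1.712519]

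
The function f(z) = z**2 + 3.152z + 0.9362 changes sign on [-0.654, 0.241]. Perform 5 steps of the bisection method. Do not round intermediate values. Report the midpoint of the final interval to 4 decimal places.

f(-0.654000) = -0.697492, f(0.241000) = 1.753913 (opposite signs)
step 1: m = -0.206500, f(m) = 0.327954 > 0 → root in [-0.654000, -0.206500]
step 2: m = -0.430250, f(m) = -0.234833 < 0 → root in [-0.430250, -0.206500]
step 3: m = -0.318375, f(m) = 0.034045 > 0 → root in [-0.430250, -0.318375]
step 4: m = -0.374313, f(m) = -0.103523 < 0 → root in [-0.374313, -0.318375]
step 5: m = -0.346344, f(m) = -0.035522 < 0 → root in [-0.346344, -0.318375]
Midpoint of [-0.346344, -0.318375] = -0.332359

-0.3324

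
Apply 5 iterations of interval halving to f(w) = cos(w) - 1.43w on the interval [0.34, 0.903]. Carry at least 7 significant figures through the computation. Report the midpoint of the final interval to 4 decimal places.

f(0.340000) = 0.456555, f(0.903000) = -0.672033 (opposite signs)
step 1: m = 0.621500, f(m) = -0.075739 < 0 → root in [0.340000, 0.621500]
step 2: m = 0.480750, f(m) = 0.199176 > 0 → root in [0.480750, 0.621500]
step 3: m = 0.551125, f(m) = 0.063827 > 0 → root in [0.551125, 0.621500]
step 4: m = 0.586313, f(m) = -0.005440 < 0 → root in [0.551125, 0.586313]
step 5: m = 0.568719, f(m) = 0.029324 > 0 → root in [0.568719, 0.586313]
Midpoint of [0.568719, 0.586313] = 0.577516

0.5775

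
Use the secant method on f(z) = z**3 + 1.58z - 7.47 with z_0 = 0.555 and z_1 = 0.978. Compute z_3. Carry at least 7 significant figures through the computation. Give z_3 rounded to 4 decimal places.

1.4340

f(z_0) = -6.422146, f(z_1) = -4.989319
z_2 = 0.978000 - (-4.989319)·(0.978000 - 0.555000)/(-4.989319 - (-6.422146)) = 2.450949; f(z_2) = 11.125720
z_3 = 2.450949 - (11.125720)·(2.450949 - 0.978000)/(11.125720 - (-4.989319)) = 1.434034; f(z_3) = -2.255199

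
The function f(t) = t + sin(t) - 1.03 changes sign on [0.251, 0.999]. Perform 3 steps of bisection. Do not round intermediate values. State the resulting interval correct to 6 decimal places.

[0.438000, 0.531500]

f(0.251000) = -0.530627, f(0.999000) = 0.809930 (opposite signs)
step 1: m = 0.625000, f(m) = 0.180097 > 0 → root in [0.251000, 0.625000]
step 2: m = 0.438000, f(m) = -0.167871 < 0 → root in [0.438000, 0.625000]
step 3: m = 0.531500, f(m) = 0.008327 > 0 → root in [0.438000, 0.531500]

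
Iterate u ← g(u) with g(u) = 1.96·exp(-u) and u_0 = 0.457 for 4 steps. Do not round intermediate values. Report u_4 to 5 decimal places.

0.64452

u_1 = g(0.457000) = 1.241033
u_2 = g(1.241033) = 0.566607
u_3 = g(0.566607) = 1.112197
u_4 = g(1.112197) = 0.644518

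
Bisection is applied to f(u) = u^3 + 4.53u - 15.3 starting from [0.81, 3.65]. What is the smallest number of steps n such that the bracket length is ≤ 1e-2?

Initial width b − a = 3.65 − 0.81 = 2.840000.
After n steps the width is (b−a)/2^n; need (b−a)/2^n ≤ 1e-2.
So n ≥ log₂(2.840000/1e-2) = log₂(284.0000) ≈ 8.1497.
Hence n = 9.

9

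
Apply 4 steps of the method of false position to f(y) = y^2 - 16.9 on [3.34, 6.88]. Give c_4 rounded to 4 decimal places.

4.1075

f(3.340000) = -5.744400, f(6.880000) = 30.434400
step 1: c = 3.902074, f(c) = -1.673816 < 0 → new bracket [3.902074, 6.880000]
step 2: c = 4.057315, f(c) = -0.438195 < 0 → new bracket [4.057315, 6.880000]
step 3: c = 4.097379, f(c) = -0.111484 < 0 → new bracket [4.097379, 6.880000]
step 4: c = 4.107535, f(c) = -0.028156 < 0 → new bracket [4.107535, 6.880000]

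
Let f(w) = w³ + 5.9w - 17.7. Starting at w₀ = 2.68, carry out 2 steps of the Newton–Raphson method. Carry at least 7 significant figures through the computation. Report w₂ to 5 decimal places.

f'(w) = 3w² + 5.9
w_0 = 2.680000: f = 17.360832, f' = 27.447200 → w_1 = 2.680000 - (17.360832)/(27.447200) = 2.047483
w_1 = 2.047483: f = 2.963573, f' = 18.476555 → w_2 = 2.047483 - (2.963573)/(18.476555) = 1.887086

1.88709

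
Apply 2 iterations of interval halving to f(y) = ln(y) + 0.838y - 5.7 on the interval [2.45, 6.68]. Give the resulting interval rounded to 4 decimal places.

[4.5650, 5.6225]

f(2.450000) = -2.750812, f(6.680000) = 1.796958 (opposite signs)
step 1: m = 4.565000, f(m) = -0.356111 < 0 → root in [4.565000, 6.680000]
step 2: m = 5.622500, f(m) = 0.738431 > 0 → root in [4.565000, 5.622500]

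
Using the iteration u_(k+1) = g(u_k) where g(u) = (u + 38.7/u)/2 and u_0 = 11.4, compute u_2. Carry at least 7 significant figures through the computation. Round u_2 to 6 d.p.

u_1 = g(11.400000) = 7.397368
u_2 = g(7.397368) = 6.314479

6.314479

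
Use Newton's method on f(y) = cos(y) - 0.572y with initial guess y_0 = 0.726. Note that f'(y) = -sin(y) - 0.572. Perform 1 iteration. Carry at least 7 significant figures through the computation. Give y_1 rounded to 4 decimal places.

Newton update: y ← y − f(y)/f'(y).
y_0 = 0.726000: f = 0.332564, f' = -1.235884 → y_1 = 0.726000 - (0.332564)/(-1.235884) = 0.995090

0.9951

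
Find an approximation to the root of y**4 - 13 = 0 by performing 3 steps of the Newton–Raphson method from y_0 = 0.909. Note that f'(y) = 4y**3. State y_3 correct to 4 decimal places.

y_0 = 0.909000: f = -12.317260, f' = 3.004358 → y_1 = 0.909000 - (-12.317260)/(3.004358) = 5.008798
y_1 = 5.008798: f = 616.410617, f' = 502.644042 → y_2 = 5.008798 - (616.410617)/(502.644042) = 3.782462
y_2 = 3.782462: f = 191.690726, f' = 216.462972 → y_3 = 3.782462 - (191.690726)/(216.462972) = 2.896903

2.8969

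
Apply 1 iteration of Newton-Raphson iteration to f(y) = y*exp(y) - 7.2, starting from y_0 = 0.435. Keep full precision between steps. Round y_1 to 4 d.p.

Newton update: y ← y − f(y)/f'(y).
f'(y) = (y+1)*exp(y)
y_0 = 0.435000: f = -6.527941, f' = 2.217022 → y_1 = 0.435000 - (-6.527941)/(2.217022) = 3.379464

3.3795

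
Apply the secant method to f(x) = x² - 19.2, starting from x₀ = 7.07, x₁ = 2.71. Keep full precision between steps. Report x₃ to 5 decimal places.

f(x_0) = 30.784900, f(x_1) = -11.855900
x_2 = 2.710000 - (-11.855900)·(2.710000 - 7.070000)/(-11.855900 - (30.784900)) = 3.922260; f(x_2) = -3.815879
x_3 = 3.922260 - (-3.815879)·(3.922260 - 2.710000)/(-3.815879 - (-11.855900)) = 4.497611; f(x_3) = 1.028504

4.49761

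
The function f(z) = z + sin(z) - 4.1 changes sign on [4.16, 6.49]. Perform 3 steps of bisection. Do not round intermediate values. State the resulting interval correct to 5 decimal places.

[5.03375, 5.32500]

f(4.160000) = -0.791273, f(6.490000) = 2.595344 (opposite signs)
step 1: m = 5.325000, f(m) = 0.406851 > 0 → root in [4.160000, 5.325000]
step 2: m = 4.742500, f(m) = -0.357047 < 0 → root in [4.742500, 5.325000]
step 3: m = 5.033750, f(m) = -0.015056 < 0 → root in [5.033750, 5.325000]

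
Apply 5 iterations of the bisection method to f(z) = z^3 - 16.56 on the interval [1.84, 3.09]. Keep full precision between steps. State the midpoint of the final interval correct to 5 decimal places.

2.56266

f(1.840000) = -10.330496, f(3.090000) = 12.943629 (opposite signs)
step 1: m = 2.465000, f(m) = -1.582105 < 0 → root in [2.465000, 3.090000]
step 2: m = 2.777500, f(m) = 4.867041 > 0 → root in [2.465000, 2.777500]
step 3: m = 2.621250, f(m) = 1.450482 > 0 → root in [2.465000, 2.621250]
step 4: m = 2.543125, f(m) = -0.112378 < 0 → root in [2.543125, 2.621250]
step 5: m = 2.582187, f(m) = 0.657232 > 0 → root in [2.543125, 2.582187]
Midpoint of [2.543125, 2.582187] = 2.562656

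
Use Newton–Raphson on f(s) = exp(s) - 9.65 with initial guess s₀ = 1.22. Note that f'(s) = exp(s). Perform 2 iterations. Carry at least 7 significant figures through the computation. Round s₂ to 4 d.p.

2.5174

Newton update: s ← s − f(s)/f'(s).
s_0 = 1.220000: f = -6.262812, f' = 3.387188 → s_1 = 1.220000 - (-6.262812)/(3.387188) = 3.068971
s_1 = 3.068971: f = 11.869750, f' = 21.519750 → s_2 = 3.068971 - (11.869750)/(21.519750) = 2.517396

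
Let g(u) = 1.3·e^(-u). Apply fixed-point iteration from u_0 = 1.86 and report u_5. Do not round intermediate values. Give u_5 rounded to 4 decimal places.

u_1 = g(1.860000) = 0.202374
u_2 = g(0.202374) = 1.061826
u_3 = g(1.061826) = 0.449571
u_4 = g(0.449571) = 0.829272
u_5 = g(0.829272) = 0.567277

0.5673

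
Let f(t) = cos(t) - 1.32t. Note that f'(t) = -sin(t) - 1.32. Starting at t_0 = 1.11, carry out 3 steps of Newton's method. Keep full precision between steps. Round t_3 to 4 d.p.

0.6176

t_0 = 1.110000: f = -1.020538, f' = -2.215699 → t_1 = 1.110000 - (-1.020538)/(-2.215699) = 0.649406
t_1 = 0.649406: f = -0.060772, f' = -1.924713 → t_2 = 0.649406 - (-0.060772)/(-1.924713) = 0.617831
t_2 = 0.617831: f = -0.000400, f' = -1.899269 → t_3 = 0.617831 - (-0.000400)/(-1.899269) = 0.617620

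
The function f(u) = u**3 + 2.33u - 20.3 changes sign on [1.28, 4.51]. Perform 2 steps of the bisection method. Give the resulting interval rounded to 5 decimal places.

f(1.280000) = -15.220448, f(4.510000) = 81.942151 (opposite signs)
step 1: m = 2.895000, f(m) = 10.708417 > 0 → root in [1.280000, 2.895000]
step 2: m = 2.087500, f(m) = -6.339518 < 0 → root in [2.087500, 2.895000]

[2.08750, 2.89500]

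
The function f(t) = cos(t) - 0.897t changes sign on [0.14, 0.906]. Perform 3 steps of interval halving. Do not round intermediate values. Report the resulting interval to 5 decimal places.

[0.71450, 0.81025]

f(0.140000) = 0.864636, f(0.906000) = -0.195783 (opposite signs)
step 1: m = 0.523000, f(m) = 0.397194 > 0 → root in [0.523000, 0.906000]
step 2: m = 0.714500, f(m) = 0.114514 > 0 → root in [0.714500, 0.906000]
step 3: m = 0.810250, f(m) = -0.037477 < 0 → root in [0.714500, 0.810250]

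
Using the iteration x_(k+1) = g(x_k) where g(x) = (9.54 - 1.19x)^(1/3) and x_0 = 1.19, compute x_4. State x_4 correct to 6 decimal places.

1.934287

x_1 = g(1.190000) = 2.010272
x_2 = g(2.010272) = 1.926299
x_3 = g(1.926299) = 1.935234
x_4 = g(1.935234) = 1.934287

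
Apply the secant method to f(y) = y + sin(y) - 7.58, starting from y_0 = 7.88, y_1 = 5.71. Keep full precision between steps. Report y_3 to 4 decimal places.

6.9722

f(y_0) = 1.299662, f(y_1) = -2.412311
y_2 = 5.710000 - (-2.412311)·(5.710000 - 7.880000)/(-2.412311 - (1.299662)) = 7.120225; f(y_2) = 0.282888
y_3 = 7.120225 - (0.282888)·(7.120225 - 5.710000)/(0.282888 - (-2.412311)) = 6.972207; f(y_3) = 0.027990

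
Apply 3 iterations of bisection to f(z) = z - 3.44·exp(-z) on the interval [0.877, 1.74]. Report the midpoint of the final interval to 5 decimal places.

f(0.877000) = -0.554140, f(1.740000) = 1.136210 (opposite signs)
step 1: m = 1.308500, f(m) = 0.378926 > 0 → root in [0.877000, 1.308500]
step 2: m = 1.092750, f(m) = -0.060658 < 0 → root in [1.092750, 1.308500]
step 3: m = 1.200625, f(m) = 0.165164 > 0 → root in [1.092750, 1.200625]
Midpoint of [1.092750, 1.200625] = 1.146688

1.14669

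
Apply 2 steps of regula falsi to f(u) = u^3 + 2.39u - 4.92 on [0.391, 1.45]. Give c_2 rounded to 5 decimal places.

f(0.391000) = -3.925734, f(1.450000) = 1.594125
step 1: c = 1.144163, f(c) = -0.687618 < 0 → new bracket [1.144163, 1.450000]
step 2: c = 1.236329, f(c) = -0.075435 < 0 → new bracket [1.236329, 1.450000]

1.23633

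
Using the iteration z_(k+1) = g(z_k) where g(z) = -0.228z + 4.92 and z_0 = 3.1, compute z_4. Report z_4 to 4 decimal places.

4.0041

z_1 = g(3.100000) = 4.213200
z_2 = g(4.213200) = 3.959390
z_3 = g(3.959390) = 4.017259
z_4 = g(4.017259) = 4.004065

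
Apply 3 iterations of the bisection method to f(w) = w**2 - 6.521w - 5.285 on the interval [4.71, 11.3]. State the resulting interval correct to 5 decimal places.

f(4.710000) = -13.814810, f(11.300000) = 48.717700 (opposite signs)
step 1: m = 8.005000, f(m) = 6.594420 > 0 → root in [4.710000, 8.005000]
step 2: m = 6.357500, f(m) = -6.324451 < 0 → root in [6.357500, 8.005000]
step 3: m = 7.181250, f(m) = -0.543580 < 0 → root in [7.181250, 8.005000]

[7.18125, 8.00500]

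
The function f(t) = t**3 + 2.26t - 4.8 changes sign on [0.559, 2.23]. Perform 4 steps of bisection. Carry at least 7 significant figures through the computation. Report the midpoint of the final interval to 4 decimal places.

1.2378

f(0.559000) = -3.361983, f(2.230000) = 11.329367 (opposite signs)
step 1: m = 1.394500, f(m) = 1.063357 > 0 → root in [0.559000, 1.394500]
step 2: m = 0.976750, f(m) = -1.660686 < 0 → root in [0.976750, 1.394500]
step 3: m = 1.185625, f(m) = -0.453847 < 0 → root in [1.185625, 1.394500]
step 4: m = 1.290062, f(m) = 0.262542 > 0 → root in [1.185625, 1.290062]
Midpoint of [1.185625, 1.290062] = 1.237844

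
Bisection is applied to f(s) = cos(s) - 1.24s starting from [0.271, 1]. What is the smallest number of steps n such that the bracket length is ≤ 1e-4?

13

Initial width b − a = 1 − 0.271 = 0.729000.
After n steps the width is (b−a)/2^n; need (b−a)/2^n ≤ 1e-4.
So n ≥ log₂(0.729000/1e-4) = log₂(7290.0000) ≈ 12.8317.
Hence n = 13.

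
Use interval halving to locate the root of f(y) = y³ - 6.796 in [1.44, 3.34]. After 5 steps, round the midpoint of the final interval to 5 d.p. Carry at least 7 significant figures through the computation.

f(1.440000) = -3.810016, f(3.340000) = 30.463704 (opposite signs)
step 1: m = 2.390000, f(m) = 6.855919 > 0 → root in [1.440000, 2.390000]
step 2: m = 1.915000, f(m) = 0.226736 > 0 → root in [1.440000, 1.915000]
step 3: m = 1.677500, f(m) = -2.075505 < 0 → root in [1.677500, 1.915000]
step 4: m = 1.796250, f(m) = -1.000374 < 0 → root in [1.796250, 1.915000]
step 5: m = 1.855625, f(m) = -0.406445 < 0 → root in [1.855625, 1.915000]
Midpoint of [1.855625, 1.915000] = 1.885312

1.88531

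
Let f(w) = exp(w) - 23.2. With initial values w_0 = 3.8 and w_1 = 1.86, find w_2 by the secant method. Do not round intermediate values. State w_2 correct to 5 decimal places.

2.71026

f(w_0) = 21.501184, f(w_1) = -16.776263
w_2 = 1.860000 - (-16.776263)·(1.860000 - 3.800000)/(-16.776263 - (21.501184)) = 2.710264; f(w_2) = -8.166750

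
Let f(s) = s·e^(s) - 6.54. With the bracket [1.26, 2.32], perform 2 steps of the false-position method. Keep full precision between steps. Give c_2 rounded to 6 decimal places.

1.432800

False-position update: c = (a·f(b) − b·f(a))/(f(b) − f(a)); replace the endpoint whose sign matches f(c).
f(1.260000) = -2.097969, f(2.320000) = 17.067564
step 1: c = 1.376034, f(c) = -1.092053 < 0 → new bracket [1.376034, 2.320000]
step 2: c = 1.432800, f(c) = -0.535969 < 0 → new bracket [1.432800, 2.320000]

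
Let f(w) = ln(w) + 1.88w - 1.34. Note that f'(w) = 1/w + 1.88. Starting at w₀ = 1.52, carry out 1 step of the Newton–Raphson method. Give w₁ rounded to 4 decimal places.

0.7570

w_0 = 1.520000: f = 1.936310, f' = 2.537895 → w_1 = 1.520000 - (1.936310)/(2.537895) = 0.757041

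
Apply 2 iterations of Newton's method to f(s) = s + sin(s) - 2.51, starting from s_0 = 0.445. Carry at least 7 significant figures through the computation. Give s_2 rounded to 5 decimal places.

f'(s) = 1 + cos(s)
s_0 = 0.445000: f = -1.634542, f' = 1.902611 → s_1 = 0.445000 - (-1.634542)/(1.902611) = 1.304105
s_1 = 1.304105: f = -0.241247, f' = 1.263541 → s_2 = 1.304105 - (-0.241247)/(1.263541) = 1.495034

1.49503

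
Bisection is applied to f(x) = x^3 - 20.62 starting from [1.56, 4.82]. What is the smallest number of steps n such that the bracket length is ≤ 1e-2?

9

Initial width b − a = 4.82 − 1.56 = 3.260000.
After n steps the width is (b−a)/2^n; need (b−a)/2^n ≤ 1e-2.
So n ≥ log₂(3.260000/1e-2) = log₂(326.0000) ≈ 8.3487.
Hence n = 9.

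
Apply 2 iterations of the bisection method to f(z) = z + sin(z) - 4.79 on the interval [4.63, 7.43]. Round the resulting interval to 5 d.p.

[5.33000, 6.03000]

f(4.630000) = -1.156608, f(7.430000) = 3.551458 (opposite signs)
step 1: m = 6.030000, f(m) = 0.989511 > 0 → root in [4.630000, 6.030000]
step 2: m = 5.330000, f(m) = -0.275264 < 0 → root in [5.330000, 6.030000]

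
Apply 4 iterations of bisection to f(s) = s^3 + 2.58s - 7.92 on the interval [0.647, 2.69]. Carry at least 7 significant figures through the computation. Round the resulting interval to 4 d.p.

[1.5408, 1.6685]

f(0.647000) = -5.979900, f(2.690000) = 18.485309 (opposite signs)
step 1: m = 1.668500, f(m) = 1.029654 > 0 → root in [0.647000, 1.668500]
step 2: m = 1.157750, f(m) = -3.381174 < 0 → root in [1.157750, 1.668500]
step 3: m = 1.413125, f(m) = -1.452237 < 0 → root in [1.413125, 1.668500]
step 4: m = 1.540812, f(m) = -0.286656 < 0 → root in [1.540812, 1.668500]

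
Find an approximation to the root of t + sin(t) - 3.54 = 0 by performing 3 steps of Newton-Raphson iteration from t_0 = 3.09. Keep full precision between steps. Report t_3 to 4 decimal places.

f'(t) = 1 + cos(t)
t_0 = 3.090000: f = -0.398430, f' = 0.001331 → t_1 = 3.090000 - (-0.398430)/(0.001331) = 302.525222
t_1 = 302.525222: f = 299.788231, f' = 1.595967 → t_2 = 302.525222 - (299.788231)/(1.595967) = 114.684090
t_2 = 114.684090: f = 112.143962, f' = 0.984043 → t_3 = 114.684090 - (112.143962)/(0.984043) = 0.721616

0.7216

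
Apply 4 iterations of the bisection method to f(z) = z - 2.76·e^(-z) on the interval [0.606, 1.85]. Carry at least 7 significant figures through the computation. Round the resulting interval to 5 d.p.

f(0.606000) = -0.899659, f(1.850000) = 1.416025 (opposite signs)
step 1: m = 1.228000, f(m) = 0.419657 > 0 → root in [0.606000, 1.228000]
step 2: m = 0.917000, f(m) = -0.186217 < 0 → root in [0.917000, 1.228000]
step 3: m = 1.072500, f(m) = 0.128160 > 0 → root in [0.917000, 1.072500]
step 4: m = 0.994750, f(m) = -0.025942 < 0 → root in [0.994750, 1.072500]

[0.99475, 1.07250]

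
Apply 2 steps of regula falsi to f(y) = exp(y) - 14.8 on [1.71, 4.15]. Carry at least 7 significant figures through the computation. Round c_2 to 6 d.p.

2.346469

False-position update: c = (a·f(b) − b·f(a))/(f(b) − f(a)); replace the endpoint whose sign matches f(c).
f(1.710000) = -9.271039, f(4.150000) = 48.634000
step 1: c = 2.100663, f(c) = -6.628417 < 0 → new bracket [2.100663, 4.150000]
step 2: c = 2.346469, f(c) = -4.351388 < 0 → new bracket [2.346469, 4.150000]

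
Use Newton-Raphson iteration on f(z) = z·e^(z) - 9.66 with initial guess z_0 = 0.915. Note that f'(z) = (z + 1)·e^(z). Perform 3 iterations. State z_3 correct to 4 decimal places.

Newton update: z ← z − f(z)/f'(z).
z_0 = 0.915000: f = -7.375451, f' = 4.781325 → z_1 = 0.915000 - (-7.375451)/(4.781325) = 2.457554
z_1 = 2.457554: f = 19.034926, f' = 40.371141 → z_2 = 2.457554 - (19.034926)/(40.371141) = 1.986055
z_2 = 1.986055: f = 4.811859, f' = 21.758593 → z_3 = 1.986055 - (4.811859)/(21.758593) = 1.764908

1.7649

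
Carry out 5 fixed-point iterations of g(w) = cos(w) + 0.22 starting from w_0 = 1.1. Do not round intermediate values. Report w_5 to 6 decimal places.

w_1 = g(1.100000) = 0.673596
w_2 = g(0.673596) = 1.001583
w_3 = g(1.001583) = 0.758969
w_4 = g(0.758969) = 0.945546
w_5 = g(0.945546) = 0.805300

0.805300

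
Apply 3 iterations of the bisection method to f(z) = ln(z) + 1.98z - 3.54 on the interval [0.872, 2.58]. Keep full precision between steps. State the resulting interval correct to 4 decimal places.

[1.5125, 1.7260]

f(0.872000) = -1.950406, f(2.580000) = 2.516189 (opposite signs)
step 1: m = 1.726000, f(m) = 0.423287 > 0 → root in [0.872000, 1.726000]
step 2: m = 1.299000, f(m) = -0.706385 < 0 → root in [1.299000, 1.726000]
step 3: m = 1.512500, f(m) = -0.131486 < 0 → root in [1.512500, 1.726000]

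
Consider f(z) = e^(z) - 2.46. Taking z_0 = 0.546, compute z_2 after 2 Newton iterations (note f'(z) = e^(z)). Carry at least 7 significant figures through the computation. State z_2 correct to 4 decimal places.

0.9026

z_0 = 0.546000: f = -0.733666, f' = 1.726334 → z_1 = 0.546000 - (-0.733666)/(1.726334) = 0.970985
z_1 = 0.970985: f = 0.180544, f' = 2.640544 → z_2 = 0.970985 - (0.180544)/(2.640544) = 0.902611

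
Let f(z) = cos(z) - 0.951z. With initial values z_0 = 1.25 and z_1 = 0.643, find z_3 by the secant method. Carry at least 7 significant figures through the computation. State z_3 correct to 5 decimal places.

0.76156

f(z_0) = -0.873428, f(z_1) = 0.188808
z_2 = 0.643000 - (0.188808)·(0.643000 - 1.250000)/(0.188808 - (-0.873428)) = 0.750892; f(z_2) = 0.016983
z_3 = 0.750892 - (0.016983)·(0.750892 - 0.643000)/(0.016983 - (0.188808)) = 0.761555; f(z_3) = -0.000476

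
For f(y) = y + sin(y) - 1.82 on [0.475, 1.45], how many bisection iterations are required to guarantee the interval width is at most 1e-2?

Initial width b − a = 1.45 − 0.475 = 0.975000.
After n steps the width is (b−a)/2^n; need (b−a)/2^n ≤ 1e-2.
So n ≥ log₂(0.975000/1e-2) = log₂(97.5000) ≈ 6.6073.
Hence n = 7.

7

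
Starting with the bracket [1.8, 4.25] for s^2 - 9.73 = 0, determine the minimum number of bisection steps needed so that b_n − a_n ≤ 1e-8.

Initial width b − a = 4.25 − 1.8 = 2.450000.
After n steps the width is (b−a)/2^n; need (b−a)/2^n ≤ 1e-8.
So n ≥ log₂(2.450000/1e-8) = log₂(245000000.0000) ≈ 27.8682.
Hence n = 28.

28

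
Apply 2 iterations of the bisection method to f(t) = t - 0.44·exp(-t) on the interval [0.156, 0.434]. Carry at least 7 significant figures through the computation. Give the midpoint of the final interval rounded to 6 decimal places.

f(0.156000) = -0.220446, f(0.434000) = 0.148919 (opposite signs)
step 1: m = 0.295000, f(m) = -0.032594 < 0 → root in [0.295000, 0.434000]
step 2: m = 0.364500, f(m) = 0.058901 > 0 → root in [0.295000, 0.364500]
Midpoint of [0.295000, 0.364500] = 0.329750

0.329750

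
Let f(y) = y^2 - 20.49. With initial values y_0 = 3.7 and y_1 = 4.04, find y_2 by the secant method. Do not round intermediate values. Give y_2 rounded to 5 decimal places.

f(y_0) = -6.800000, f(y_1) = -4.168400
y_2 = 4.040000 - (-4.168400)·(4.040000 - 3.700000)/(-4.168400 - (-6.800000)) = 4.578553; f(y_2) = 0.473147

4.57855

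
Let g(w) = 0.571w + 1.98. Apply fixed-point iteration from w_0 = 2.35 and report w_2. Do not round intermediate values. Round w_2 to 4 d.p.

w_1 = g(2.350000) = 3.321850
w_2 = g(3.321850) = 3.876776

3.8768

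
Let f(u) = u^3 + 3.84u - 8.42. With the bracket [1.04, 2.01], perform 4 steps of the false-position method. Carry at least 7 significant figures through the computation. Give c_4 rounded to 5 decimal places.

1.42946

f(1.040000) = -3.301536, f(2.010000) = 7.419001
step 1: c = 1.338725, f(c) = -0.880056 < 0 → new bracket [1.338725, 2.010000]
step 2: c = 1.409909, f(c) = -0.203274 < 0 → new bracket [1.409909, 2.010000]
step 3: c = 1.425912, f(c) = -0.045296 < 0 → new bracket [1.425912, 2.010000]
step 4: c = 1.429457, f(c) = -0.010012 < 0 → new bracket [1.429457, 2.010000]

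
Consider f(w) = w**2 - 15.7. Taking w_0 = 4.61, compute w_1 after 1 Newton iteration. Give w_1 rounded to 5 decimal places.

4.00782

f'(w) = 2w
w_0 = 4.610000: f = 5.552100, f' = 9.220000 → w_1 = 4.610000 - (5.552100)/(9.220000) = 4.007820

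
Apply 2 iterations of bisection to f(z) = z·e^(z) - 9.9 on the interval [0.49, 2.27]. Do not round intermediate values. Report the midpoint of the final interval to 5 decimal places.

f(0.490000) = -9.100165, f(2.270000) = 12.072240 (opposite signs)
step 1: m = 1.380000, f(m) = -4.414636 < 0 → root in [1.380000, 2.270000]
step 2: m = 1.825000, f(m) = 1.420101 > 0 → root in [1.380000, 1.825000]
Midpoint of [1.380000, 1.825000] = 1.602500

1.60250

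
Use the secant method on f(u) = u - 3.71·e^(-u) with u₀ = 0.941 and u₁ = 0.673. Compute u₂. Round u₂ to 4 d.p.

1.1315

f(u_0) = -0.506781, f(u_1) = -1.219752
u_2 = 0.673000 - (-1.219752)·(0.673000 - 0.941000)/(-1.219752 - (-0.506781)) = 1.131495; f(u_2) = -0.065169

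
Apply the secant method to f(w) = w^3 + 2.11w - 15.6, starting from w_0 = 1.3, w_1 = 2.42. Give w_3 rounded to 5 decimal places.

f(w_0) = -10.660000, f(w_1) = 3.678688
w_2 = 2.420000 - (3.678688)·(2.420000 - 1.300000)/(3.678688 - (-10.660000)) = 2.132656; f(w_2) = -1.400298
w_3 = 2.132656 - (-1.400298)·(2.132656 - 2.420000)/(-1.400298 - (3.678688)) = 2.211878; f(w_3) = -0.111532

2.21188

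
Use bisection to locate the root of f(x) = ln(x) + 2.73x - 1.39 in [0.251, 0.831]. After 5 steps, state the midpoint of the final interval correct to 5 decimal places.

f(0.251000) = -2.087072, f(0.831000) = 0.693505 (opposite signs)
step 1: m = 0.541000, f(m) = -0.527406 < 0 → root in [0.541000, 0.831000]
step 2: m = 0.686000, f(m) = 0.105902 > 0 → root in [0.541000, 0.686000]
step 3: m = 0.613500, f(m) = -0.203720 < 0 → root in [0.613500, 0.686000]
step 4: m = 0.649750, f(m) = -0.047350 < 0 → root in [0.649750, 0.686000]
step 5: m = 0.667875, f(m) = 0.029645 > 0 → root in [0.649750, 0.667875]
Midpoint of [0.649750, 0.667875] = 0.658813

0.65881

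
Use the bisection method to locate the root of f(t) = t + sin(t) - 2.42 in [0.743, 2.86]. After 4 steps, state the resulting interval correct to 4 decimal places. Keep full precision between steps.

f(0.743000) = -1.000500, f(2.860000) = 0.717886 (opposite signs)
step 1: m = 1.801500, f(m) = 0.355006 > 0 → root in [0.743000, 1.801500]
step 2: m = 1.272250, f(m) = -0.191985 < 0 → root in [1.272250, 1.801500]
step 3: m = 1.536875, f(m) = 0.116300 > 0 → root in [1.272250, 1.536875]
step 4: m = 1.404562, f(m) = -0.029223 < 0 → root in [1.404562, 1.536875]

[1.4046, 1.5369]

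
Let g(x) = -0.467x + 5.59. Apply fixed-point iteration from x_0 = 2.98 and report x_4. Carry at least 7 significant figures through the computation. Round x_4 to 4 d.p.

3.7710

x_1 = g(2.980000) = 4.198340
x_2 = g(4.198340) = 3.629375
x_3 = g(3.629375) = 3.895082
x_4 = g(3.895082) = 3.770997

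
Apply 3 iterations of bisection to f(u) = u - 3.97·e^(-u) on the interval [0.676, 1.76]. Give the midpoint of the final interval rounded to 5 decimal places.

f(0.676000) = -1.343331, f(1.760000) = 1.076982 (opposite signs)
step 1: m = 1.218000, f(m) = 0.043590 > 0 → root in [0.676000, 1.218000]
step 2: m = 0.947000, f(m) = -0.592975 < 0 → root in [0.947000, 1.218000]
step 3: m = 1.082500, f(m) = -0.262328 < 0 → root in [1.082500, 1.218000]
Midpoint of [1.082500, 1.218000] = 1.150250

1.15025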